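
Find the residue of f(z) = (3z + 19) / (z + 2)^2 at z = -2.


Step 1: Pole of order 2 at z = -2
Step 2: Res = lim d/dz [(z + 2)^2 * f(z)] as z -> -2
Step 3: (z + 2)^2 * f(z) = 3z + 19
Step 4: d/dz[3z + 19] = 3

3


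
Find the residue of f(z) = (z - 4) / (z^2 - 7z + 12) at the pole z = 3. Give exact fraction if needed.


Step 1: Q(z) = z^2 - 7z + 12 = (z - 3)(z - 4)
Step 2: Q'(z) = 2z - 7
Step 3: Q'(3) = -1, P(3) = -1
Step 4: Res = P(3)/Q'(3) = -1/(-1) = 1

1


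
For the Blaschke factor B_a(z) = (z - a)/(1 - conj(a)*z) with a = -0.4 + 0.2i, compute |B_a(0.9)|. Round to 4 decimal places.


Step 1: Numerator z0 - a = 0.9 - (-0.4 + 0.2i) = 1.3 - 0.2i
Step 2: Denominator 1 - conj(a)*z0 = 1 - (-0.4 - 0.2i)*0.9 = 1.36 + 0.18i
Step 3: |z0 - a|^2 = 1.3^2 + (-0.2)^2 = 1.73; |1 - conj(a)*z0|^2 = 1.36^2 + 0.18^2 = 1.882
Step 4: |B_a(0.9)| = sqrt(1.73 / 1.882) = sqrt(0.919235)
Step 5: = 0.9588

0.9588


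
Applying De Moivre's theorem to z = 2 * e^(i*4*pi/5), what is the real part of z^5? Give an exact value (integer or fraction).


Step 1: By De Moivre's theorem, z^5 = 2^5 * e^(i*5*4*pi/5) = 32 * (cos(4*pi) + i*sin(4*pi))
Step 2: |z|^5 = 2^5 = 32
Step 3: Reduce the angle mod 2*pi: 4*pi - 4*pi = 0
Step 4: cos(0) = 1
Step 5: Re(z^5) = 32 * 1 = 32

32


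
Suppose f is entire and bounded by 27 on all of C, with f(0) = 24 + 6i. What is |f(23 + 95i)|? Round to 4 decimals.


Step 1: By Liouville's theorem, a bounded entire function is constant.
Step 2: f(z) = f(0) = 24 + 6i for all z.
Step 3: |f(w)| = |24 + 6i| = sqrt(576 + 36)
Step 4: = 24.7386

24.7386


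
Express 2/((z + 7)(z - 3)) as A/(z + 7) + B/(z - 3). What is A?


Step 1: Multiply both sides by (z + 7) and set z = -7
Step 2: A = 2 / (-7 - 3)
Step 3: A = 2 / (-10)
Step 4: A = -1/5

-1/5


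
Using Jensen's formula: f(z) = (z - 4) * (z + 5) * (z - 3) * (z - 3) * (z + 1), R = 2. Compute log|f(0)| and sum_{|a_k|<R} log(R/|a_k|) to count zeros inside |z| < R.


Jensen's formula: (1/2pi)*integral log|f(Re^it)|dt = log|f(0)| + sum_{|a_k|<R} log(R/|a_k|)
Step 1: f(0) = (-4) * 5 * (-3) * (-3) * 1 = -180
Step 2: log|f(0)| = log|4| + log|-5| + log|3| + log|3| + log|-1| = 5.193
Step 3: Zeros inside |z| < 2: -1
Step 4: Jensen sum = log(2/1) = 0.6931
Step 5: n(R) = number of terms in the Jensen sum = count of zeros inside |z| < 2 = 1

1


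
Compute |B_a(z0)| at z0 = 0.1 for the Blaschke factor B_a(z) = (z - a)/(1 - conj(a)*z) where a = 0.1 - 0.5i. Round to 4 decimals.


Step 1: Numerator z0 - a = 0.1 - (0.1 - 0.5i) = 0 + 0.5i
Step 2: Denominator 1 - conj(a)*z0 = 1 - (0.1 + 0.5i)*0.1 = 0.99 - 0.05i
Step 3: |z0 - a|^2 = 0^2 + 0.5^2 = 0.25; |1 - conj(a)*z0|^2 = 0.99^2 + (-0.05)^2 = 0.9826
Step 4: |B_a(0.1)| = sqrt(0.25 / 0.9826) = sqrt(0.254427)
Step 5: = 0.5044

0.5044


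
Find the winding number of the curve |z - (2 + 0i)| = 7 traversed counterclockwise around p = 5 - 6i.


Step 1: Center c = (2, 0), radius = 7
Step 2: |p - c|^2 = 3^2 + (-6)^2 = 45
Step 3: r^2 = 49
Step 4: |p-c| < r so winding number = 1

1


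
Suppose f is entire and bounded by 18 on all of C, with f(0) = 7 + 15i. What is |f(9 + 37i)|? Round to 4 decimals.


Step 1: By Liouville's theorem, a bounded entire function is constant.
Step 2: f(z) = f(0) = 7 + 15i for all z.
Step 3: |f(w)| = |7 + 15i| = sqrt(49 + 225)
Step 4: = 16.5529

16.5529


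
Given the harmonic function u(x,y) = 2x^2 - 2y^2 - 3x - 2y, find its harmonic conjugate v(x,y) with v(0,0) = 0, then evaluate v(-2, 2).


Step 1: v_x = -u_y = 4y + 2
Step 2: v_y = u_x = 4x - 3
Step 3: v = 4xy + 2x - 3y + C
Step 4: v(0,0) = 0 => C = 0
Step 5: v(-2, 2) = -26

-26


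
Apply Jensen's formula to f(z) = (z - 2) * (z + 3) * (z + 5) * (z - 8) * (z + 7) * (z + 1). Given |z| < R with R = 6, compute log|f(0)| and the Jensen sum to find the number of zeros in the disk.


Jensen's formula: (1/2pi)*integral log|f(Re^it)|dt = log|f(0)| + sum_{|a_k|<R} log(R/|a_k|)
Step 1: f(0) = (-2) * 3 * 5 * (-8) * 7 * 1 = 1680
Step 2: log|f(0)| = log|2| + log|-3| + log|-5| + log|8| + log|-7| + log|-1| = 7.4265
Step 3: Zeros inside |z| < 6: 2, -3, -5, -1
Step 4: Jensen sum = log(6/2) + log(6/3) + log(6/5) + log(6/1) = 3.7658
Step 5: n(R) = number of terms in the Jensen sum = count of zeros inside |z| < 6 = 4

4


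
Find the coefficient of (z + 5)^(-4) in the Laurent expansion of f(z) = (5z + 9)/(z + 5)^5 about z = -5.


Step 1: Write the numerator in powers of (z + 5): 5z + 9 = 5(z + 5) + (5*(-5) + 9) = 5(z + 5) - 16
Step 2: Divide by (z + 5)^5: f(z) = -16(z + 5)^(-5) + 5(z + 5)^(-4)
Step 3: This finite sum is the Laurent series of f about z = -5.
Step 4: Coefficient of (z + 5)^(-4) = coefficient of (z + 5) in the re-centred numerator = 5

5


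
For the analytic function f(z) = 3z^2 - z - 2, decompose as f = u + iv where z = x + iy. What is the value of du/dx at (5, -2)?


Step 1: f(z) = 3(x+iy)^2 - (x+iy) - 2
Step 2: u = 3(x^2 - y^2) - x - 2
Step 3: u_x = 6x - 1
Step 4: At (5, -2): u_x = 30 - 1 = 29

29


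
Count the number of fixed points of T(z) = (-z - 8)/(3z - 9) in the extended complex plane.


Step 1: Fixed points satisfy T(z) = z
Step 2: 3z^2 - 8z + 8 = 0
Step 3: Discriminant = (-8)^2 - 4*3*8 = -32
Step 4: Number of fixed points = 2

2


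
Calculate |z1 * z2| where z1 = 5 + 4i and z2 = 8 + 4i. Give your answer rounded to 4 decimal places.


Step 1: |z1| = sqrt(5^2 + 4^2) = sqrt(41)
Step 2: |z2| = sqrt(8^2 + 4^2) = sqrt(80)
Step 3: |z1*z2| = |z1|*|z2| = sqrt(41) * sqrt(80) = sqrt(41 * 80) = sqrt(3280)
Step 4: = 57.2713

57.2713


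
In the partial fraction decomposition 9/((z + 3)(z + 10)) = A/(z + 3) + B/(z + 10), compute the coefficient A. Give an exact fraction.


Step 1: Multiply both sides by (z + 3) and set z = -3
Step 2: A = 9 / (-3 + 10)
Step 3: A = 9 / 7
Step 4: A = 9/7

9/7


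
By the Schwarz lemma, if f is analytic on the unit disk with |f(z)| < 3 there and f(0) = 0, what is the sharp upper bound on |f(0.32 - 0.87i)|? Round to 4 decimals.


Step 1: g = f/3 maps D -> D with g(0) = 0, so by the Schwarz lemma |g(z)| <= |z|, i.e. |f(z)| <= 3|z|; this is sharp (f(z) = 3z).
Step 2: |z0|^2 = 0.32^2 + (-0.87)^2 = 0.8593
Step 3: |z0| = sqrt(0.8593) = 0.926984
Step 4: Best bound = 3 * |z0| = 3 * 0.926984 = 2.781

2.781


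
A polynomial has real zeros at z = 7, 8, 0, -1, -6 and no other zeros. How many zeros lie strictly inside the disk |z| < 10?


Step 1: Check each root:
  z = 7: |7| = 7 < 10
  z = 8: |8| = 8 < 10
  z = 0: |0| = 0 < 10
  z = -1: |-1| = 1 < 10
  z = -6: |-6| = 6 < 10
Step 2: Count = 5

5


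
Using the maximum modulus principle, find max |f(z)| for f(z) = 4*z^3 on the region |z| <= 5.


Step 1: On |z| = 5, |f(z)| = 4 * |z|^3 = 4 * 5^3
Step 2: By maximum modulus principle, maximum is on boundary.
Step 3: Maximum = 4 * 125 = 500

500


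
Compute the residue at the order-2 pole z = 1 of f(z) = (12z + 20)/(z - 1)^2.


Step 1: Pole of order 2 at z = 1
Step 2: Res = lim d/dz [(z - 1)^2 * f(z)] as z -> 1
Step 3: (z - 1)^2 * f(z) = 12z + 20
Step 4: d/dz[12z + 20] = 12

12


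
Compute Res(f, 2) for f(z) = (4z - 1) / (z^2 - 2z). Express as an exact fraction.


Step 1: Q(z) = z^2 - 2z = (z - 2)(z)
Step 2: Q'(z) = 2z - 2
Step 3: Q'(2) = 2, P(2) = 7
Step 4: Res = P(2)/Q'(2) = 7/2 = 7/2

7/2


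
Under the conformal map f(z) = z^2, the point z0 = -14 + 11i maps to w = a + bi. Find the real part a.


Step 1: z0 = -14 + 11i
Step 2: z0^2 = (-14)^2 - 11^2 - 308i
Step 3: real part = 196 - 121 = 75

75


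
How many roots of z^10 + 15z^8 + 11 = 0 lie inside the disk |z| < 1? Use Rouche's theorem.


Step 1: On |z| = 1 the three terms have sizes |z^10| = 1^10 = 1, |15z^8| = 15*1^8 = 15, |11| = 11
Step 2: The dominant term is g(z) = 15z^8; let h(z) = z^10 + 11 so f = g + h
Step 3: On |z| = 1: |g| = 15 and |h| <= 1 + 11 = 12
Step 4: Since 15 > 12, |h| < |g| on |z| = 1, so by Rouche f has the same number of zeros as g inside |z| < 1
Step 5: g(z) = 15z^8 has 8 zeros (at the origin, multiplicity 8) inside |z| < 1. Answer = 8

8


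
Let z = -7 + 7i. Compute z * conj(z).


Step 1: conj(z) = -7 - 7i
Step 2: z * conj(z) = (-7)^2 + 7^2
Step 3: = 49 + 49 = 98

98


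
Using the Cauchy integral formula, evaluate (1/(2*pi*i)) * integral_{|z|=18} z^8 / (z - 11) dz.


Step 1: f(z) = z^8, a = 11 is inside |z| = 18
Step 2: By Cauchy integral formula: (1/(2pi*i)) * integral = f(a)
Step 3: f(11) = 11^8 = 214358881

214358881


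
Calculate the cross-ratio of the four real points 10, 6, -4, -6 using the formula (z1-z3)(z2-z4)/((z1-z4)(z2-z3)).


Step 1: (z1-z3)(z2-z4) = 14 * 12 = 168
Step 2: (z1-z4)(z2-z3) = 16 * 10 = 160
Step 3: Cross-ratio = 168/160 = 21/20

21/20


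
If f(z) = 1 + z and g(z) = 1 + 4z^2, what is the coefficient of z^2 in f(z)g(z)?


Step 1: z^2 term in f*g comes from: (1)*(4z^2) + (z)*(0) + (0)*(1)
Step 2: = 4 + 0 + 0
Step 3: = 4

4


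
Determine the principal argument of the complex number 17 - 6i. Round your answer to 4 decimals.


Step 1: z = 17 - 6i
Step 2: arg(z) = atan2(-6, 17)
Step 3: arg(z) = -0.3393

-0.3393


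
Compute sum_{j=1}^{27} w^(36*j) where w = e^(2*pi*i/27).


Step 1: The sum sum_{j=1}^{n} w^(k*j) equals n if n | k, else 0.
Step 2: Here n = 27, k = 36
Step 3: Does n divide k? 27 | 36 -> False
Step 4: Sum = 0

0


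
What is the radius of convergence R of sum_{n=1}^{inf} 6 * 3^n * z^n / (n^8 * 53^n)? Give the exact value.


Step 1: General term a_n = 6 * 3^n / (n^8 * 53^n)
Step 2: By the root test, |a_n|^(1/n) = 6^(1/n) * 3 / (n^(8/n) * 53) -> 3/53 as n -> infinity (since 6^(1/n) -> 1 and n^(8/n) -> 1)
Step 3: R = 1/lim|a_n|^(1/n) = 53/3

53/3


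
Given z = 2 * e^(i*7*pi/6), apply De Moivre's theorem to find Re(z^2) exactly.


Step 1: By De Moivre's theorem, z^2 = 2^2 * e^(i*2*7*pi/6) = 4 * (cos(7*pi/3) + i*sin(7*pi/3))
Step 2: |z|^2 = 2^2 = 4
Step 3: Reduce the angle mod 2*pi: 7*pi/3 - 2*pi = pi/3
Step 4: cos(pi/3) = 1/2
Step 5: Re(z^2) = 4 * 1/2 = 2

2


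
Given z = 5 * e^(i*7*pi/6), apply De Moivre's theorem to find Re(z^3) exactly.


Step 1: By De Moivre's theorem, z^3 = 5^3 * e^(i*3*7*pi/6) = 125 * (cos(7*pi/2) + i*sin(7*pi/2))
Step 2: |z|^3 = 5^3 = 125
Step 3: Reduce the angle mod 2*pi: 7*pi/2 - 2*pi = 3*pi/2
Step 4: cos(3*pi/2) = 0
Step 5: Re(z^3) = 125 * 0 = 0

0


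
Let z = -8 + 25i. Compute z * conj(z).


Step 1: conj(z) = -8 - 25i
Step 2: z * conj(z) = (-8)^2 + 25^2
Step 3: = 64 + 625 = 689

689


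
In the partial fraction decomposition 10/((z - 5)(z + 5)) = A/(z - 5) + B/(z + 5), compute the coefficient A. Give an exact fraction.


Step 1: Multiply both sides by (z - 5) and set z = 5
Step 2: A = 10 / (5 + 5)
Step 3: A = 10 / 10
Step 4: A = 1

1


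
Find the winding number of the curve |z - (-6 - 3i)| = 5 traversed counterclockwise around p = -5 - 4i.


Step 1: Center c = (-6, -3), radius = 5
Step 2: |p - c|^2 = 1^2 + (-1)^2 = 2
Step 3: r^2 = 25
Step 4: |p-c| < r so winding number = 1

1


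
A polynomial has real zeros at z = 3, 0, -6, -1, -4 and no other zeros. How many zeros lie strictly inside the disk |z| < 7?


Step 1: Check each root:
  z = 3: |3| = 3 < 7
  z = 0: |0| = 0 < 7
  z = -6: |-6| = 6 < 7
  z = -1: |-1| = 1 < 7
  z = -4: |-4| = 4 < 7
Step 2: Count = 5

5


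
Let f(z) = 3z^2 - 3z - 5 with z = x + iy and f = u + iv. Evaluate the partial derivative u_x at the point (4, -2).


Step 1: f(z) = 3(x+iy)^2 - 3(x+iy) - 5
Step 2: u = 3(x^2 - y^2) - 3x - 5
Step 3: u_x = 6x - 3
Step 4: At (4, -2): u_x = 24 - 3 = 21

21


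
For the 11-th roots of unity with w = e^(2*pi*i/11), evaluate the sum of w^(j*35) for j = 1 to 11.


Step 1: The sum sum_{j=1}^{n} w^(k*j) equals n if n | k, else 0.
Step 2: Here n = 11, k = 35
Step 3: Does n divide k? 11 | 35 -> False
Step 4: Sum = 0

0


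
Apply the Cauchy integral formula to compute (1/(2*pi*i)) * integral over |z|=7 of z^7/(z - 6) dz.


Step 1: f(z) = z^7, a = 6 is inside |z| = 7
Step 2: By Cauchy integral formula: (1/(2pi*i)) * integral = f(a)
Step 3: f(6) = 6^7 = 279936

279936


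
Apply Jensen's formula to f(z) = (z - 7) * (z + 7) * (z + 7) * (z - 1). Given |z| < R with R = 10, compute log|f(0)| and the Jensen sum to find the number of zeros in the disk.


Jensen's formula: (1/2pi)*integral log|f(Re^it)|dt = log|f(0)| + sum_{|a_k|<R} log(R/|a_k|)
Step 1: f(0) = (-7) * 7 * 7 * (-1) = 343
Step 2: log|f(0)| = log|7| + log|-7| + log|-7| + log|1| = 5.8377
Step 3: Zeros inside |z| < 10: 7, -7, -7, 1
Step 4: Jensen sum = log(10/7) + log(10/7) + log(10/7) + log(10/1) = 3.3726
Step 5: n(R) = number of terms in the Jensen sum = count of zeros inside |z| < 10 = 4

4


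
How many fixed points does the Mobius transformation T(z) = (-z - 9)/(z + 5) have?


Step 1: Fixed points satisfy T(z) = z
Step 2: z^2 + 6z + 9 = 0
Step 3: Discriminant = 6^2 - 4*1*9 = 0
Step 4: Number of fixed points = 1

1


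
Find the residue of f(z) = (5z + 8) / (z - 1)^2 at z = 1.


Step 1: Pole of order 2 at z = 1
Step 2: Res = lim d/dz [(z - 1)^2 * f(z)] as z -> 1
Step 3: (z - 1)^2 * f(z) = 5z + 8
Step 4: d/dz[5z + 8] = 5

5


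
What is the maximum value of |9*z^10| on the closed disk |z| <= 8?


Step 1: On |z| = 8, |f(z)| = 9 * |z|^10 = 9 * 8^10
Step 2: By maximum modulus principle, maximum is on boundary.
Step 3: Maximum = 9 * 1073741824 = 9663676416

9663676416


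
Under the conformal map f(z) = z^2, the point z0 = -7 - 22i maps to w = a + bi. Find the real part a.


Step 1: z0 = -7 - 22i
Step 2: z0^2 = (-7)^2 - (-22)^2 + 308i
Step 3: real part = 49 - 484 = -435

-435


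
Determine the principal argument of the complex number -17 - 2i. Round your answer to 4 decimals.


Step 1: z = -17 - 2i
Step 2: arg(z) = atan2(-2, -17)
Step 3: arg(z) = -3.0245

-3.0245


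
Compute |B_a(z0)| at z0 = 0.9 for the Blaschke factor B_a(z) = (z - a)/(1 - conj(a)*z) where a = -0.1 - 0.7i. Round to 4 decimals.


Step 1: Numerator z0 - a = 0.9 - (-0.1 - 0.7i) = 1 + 0.7i
Step 2: Denominator 1 - conj(a)*z0 = 1 - (-0.1 + 0.7i)*0.9 = 1.09 - 0.63i
Step 3: |z0 - a|^2 = 1^2 + 0.7^2 = 1.49; |1 - conj(a)*z0|^2 = 1.09^2 + (-0.63)^2 = 1.585
Step 4: |B_a(0.9)| = sqrt(1.49 / 1.585) = sqrt(0.940063)
Step 5: = 0.9696

0.9696


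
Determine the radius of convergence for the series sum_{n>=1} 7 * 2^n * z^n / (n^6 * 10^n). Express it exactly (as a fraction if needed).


Step 1: General term a_n = 7 * 2^n / (n^6 * 10^n)
Step 2: By the root test, |a_n|^(1/n) = 7^(1/n) * 2 / (n^(6/n) * 10) -> 2/10 as n -> infinity (since 7^(1/n) -> 1 and n^(6/n) -> 1)
Step 3: R = 1/lim|a_n|^(1/n) = 10/2 = 5

5


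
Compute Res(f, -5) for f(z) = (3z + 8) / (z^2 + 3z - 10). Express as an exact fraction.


Step 1: Q(z) = z^2 + 3z - 10 = (z + 5)(z - 2)
Step 2: Q'(z) = 2z + 3
Step 3: Q'(-5) = -7, P(-5) = -7
Step 4: Res = P(-5)/Q'(-5) = -7/(-7) = 1

1


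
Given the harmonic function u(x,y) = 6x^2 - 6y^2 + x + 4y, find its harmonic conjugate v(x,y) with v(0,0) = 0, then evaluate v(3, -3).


Step 1: v_x = -u_y = 12y - 4
Step 2: v_y = u_x = 12x + 1
Step 3: v = 12xy - 4x + y + C
Step 4: v(0,0) = 0 => C = 0
Step 5: v(3, -3) = -123

-123


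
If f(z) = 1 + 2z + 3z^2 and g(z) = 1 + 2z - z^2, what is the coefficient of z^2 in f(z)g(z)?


Step 1: z^2 term in f*g comes from: (1)*(-z^2) + (2z)*(2z) + (3z^2)*(1)
Step 2: = -1 + 4 + 3
Step 3: = 6

6


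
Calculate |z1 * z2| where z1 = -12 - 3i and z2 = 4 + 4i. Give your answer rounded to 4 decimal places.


Step 1: |z1| = sqrt((-12)^2 + (-3)^2) = sqrt(153)
Step 2: |z2| = sqrt(4^2 + 4^2) = sqrt(32)
Step 3: |z1*z2| = |z1|*|z2| = sqrt(153) * sqrt(32) = sqrt(153 * 32) = sqrt(4896)
Step 4: = 69.9714

69.9714


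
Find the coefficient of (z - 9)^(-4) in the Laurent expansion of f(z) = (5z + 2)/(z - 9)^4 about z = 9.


Step 1: Write the numerator in powers of (z - 9): 5z + 2 = 5(z - 9) + (5*9 + 2) = 5(z - 9) + 47
Step 2: Divide by (z - 9)^4: f(z) = 47(z - 9)^(-4) + 5(z - 9)^(-3)
Step 3: This finite sum is the Laurent series of f about z = 9.
Step 4: Coefficient of (z - 9)^(-4) = 5*9 + 2 = 47

47


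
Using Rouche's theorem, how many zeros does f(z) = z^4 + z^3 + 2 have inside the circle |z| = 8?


Step 1: On |z| = 8 the three terms have sizes |z^4| = 8^4 = 4096, |z^3| = 8^3 = 512, |2| = 2
Step 2: The dominant term is g(z) = z^4; let h(z) = z^3 + 2 so f = g + h
Step 3: On |z| = 8: |g| = 4096 and |h| <= 512 + 2 = 514
Step 4: Since 4096 > 514, |h| < |g| on |z| = 8, so by Rouche f has the same number of zeros as g inside |z| < 8
Step 5: g(z) = z^4 has 4 zeros (all at the origin) inside |z| < 8. Answer = 4

4


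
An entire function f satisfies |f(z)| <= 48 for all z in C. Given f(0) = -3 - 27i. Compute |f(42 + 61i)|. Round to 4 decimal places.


Step 1: By Liouville's theorem, a bounded entire function is constant.
Step 2: f(z) = f(0) = -3 - 27i for all z.
Step 3: |f(w)| = |-3 - 27i| = sqrt(9 + 729)
Step 4: = 27.1662

27.1662


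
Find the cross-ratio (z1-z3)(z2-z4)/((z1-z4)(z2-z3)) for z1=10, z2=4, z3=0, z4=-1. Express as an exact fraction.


Step 1: (z1-z3)(z2-z4) = 10 * 5 = 50
Step 2: (z1-z4)(z2-z3) = 11 * 4 = 44
Step 3: Cross-ratio = 50/44 = 25/22

25/22


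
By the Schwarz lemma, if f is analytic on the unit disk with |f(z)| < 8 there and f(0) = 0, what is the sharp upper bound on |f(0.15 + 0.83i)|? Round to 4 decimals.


Step 1: g = f/8 maps D -> D with g(0) = 0, so by the Schwarz lemma |g(z)| <= |z|, i.e. |f(z)| <= 8|z|; this is sharp (f(z) = 8z).
Step 2: |z0|^2 = 0.15^2 + 0.83^2 = 0.7114
Step 3: |z0| = sqrt(0.7114) = 0.843445
Step 4: Best bound = 8 * |z0| = 8 * 0.843445 = 6.7476

6.7476


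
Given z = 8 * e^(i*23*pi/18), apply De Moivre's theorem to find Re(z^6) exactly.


Step 1: By De Moivre's theorem, z^6 = 8^6 * e^(i*6*23*pi/18) = 262144 * (cos(23*pi/3) + i*sin(23*pi/3))
Step 2: |z|^6 = 8^6 = 262144
Step 3: Reduce the angle mod 2*pi: 23*pi/3 - 6*pi = 5*pi/3
Step 4: cos(5*pi/3) = 1/2
Step 5: Re(z^6) = 262144 * 1/2 = 131072

131072


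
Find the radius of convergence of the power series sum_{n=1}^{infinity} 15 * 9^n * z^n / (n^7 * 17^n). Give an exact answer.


Step 1: General term a_n = 15 * 9^n / (n^7 * 17^n)
Step 2: By the root test, |a_n|^(1/n) = 15^(1/n) * 9 / (n^(7/n) * 17) -> 9/17 as n -> infinity (since 15^(1/n) -> 1 and n^(7/n) -> 1)
Step 3: R = 1/lim|a_n|^(1/n) = 17/9

17/9


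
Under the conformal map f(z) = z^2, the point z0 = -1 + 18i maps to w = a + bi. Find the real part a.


Step 1: z0 = -1 + 18i
Step 2: z0^2 = (-1)^2 - 18^2 - 36i
Step 3: real part = 1 - 324 = -323

-323


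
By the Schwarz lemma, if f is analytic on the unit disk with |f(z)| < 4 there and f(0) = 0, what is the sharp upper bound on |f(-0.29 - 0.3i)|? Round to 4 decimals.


Step 1: g = f/4 maps D -> D with g(0) = 0, so by the Schwarz lemma |g(z)| <= |z|, i.e. |f(z)| <= 4|z|; this is sharp (f(z) = 4z).
Step 2: |z0|^2 = (-0.29)^2 + (-0.3)^2 = 0.1741
Step 3: |z0| = sqrt(0.1741) = 0.417253
Step 4: Best bound = 4 * |z0| = 4 * 0.417253 = 1.669

1.669


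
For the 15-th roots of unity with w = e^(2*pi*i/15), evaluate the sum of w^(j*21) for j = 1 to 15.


Step 1: The sum sum_{j=1}^{n} w^(k*j) equals n if n | k, else 0.
Step 2: Here n = 15, k = 21
Step 3: Does n divide k? 15 | 21 -> False
Step 4: Sum = 0

0


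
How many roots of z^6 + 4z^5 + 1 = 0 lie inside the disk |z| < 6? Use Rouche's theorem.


Step 1: On |z| = 6 the three terms have sizes |z^6| = 6^6 = 46656, |4z^5| = 4*6^5 = 31104, |1| = 1
Step 2: The dominant term is g(z) = z^6; let h(z) = 4z^5 + 1 so f = g + h
Step 3: On |z| = 6: |g| = 46656 and |h| <= 31104 + 1 = 31105
Step 4: Since 46656 > 31105, |h| < |g| on |z| = 6, so by Rouche f has the same number of zeros as g inside |z| < 6
Step 5: g(z) = z^6 has 6 zeros (all at the origin) inside |z| < 6. Answer = 6

6


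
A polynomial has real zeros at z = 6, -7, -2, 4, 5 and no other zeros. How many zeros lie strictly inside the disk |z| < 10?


Step 1: Check each root:
  z = 6: |6| = 6 < 10
  z = -7: |-7| = 7 < 10
  z = -2: |-2| = 2 < 10
  z = 4: |4| = 4 < 10
  z = 5: |5| = 5 < 10
Step 2: Count = 5

5


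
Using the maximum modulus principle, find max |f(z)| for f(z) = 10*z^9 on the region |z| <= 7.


Step 1: On |z| = 7, |f(z)| = 10 * |z|^9 = 10 * 7^9
Step 2: By maximum modulus principle, maximum is on boundary.
Step 3: Maximum = 10 * 40353607 = 403536070

403536070


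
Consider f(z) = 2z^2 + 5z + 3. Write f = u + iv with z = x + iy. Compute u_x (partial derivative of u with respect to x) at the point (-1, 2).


Step 1: f(z) = 2(x+iy)^2 + 5(x+iy) + 3
Step 2: u = 2(x^2 - y^2) + 5x + 3
Step 3: u_x = 4x + 5
Step 4: At (-1, 2): u_x = -4 + 5 = 1

1


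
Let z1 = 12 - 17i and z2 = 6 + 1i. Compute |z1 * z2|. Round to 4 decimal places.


Step 1: |z1| = sqrt(12^2 + (-17)^2) = sqrt(433)
Step 2: |z2| = sqrt(6^2 + 1^2) = sqrt(37)
Step 3: |z1*z2| = |z1|*|z2| = sqrt(433) * sqrt(37) = sqrt(433 * 37) = sqrt(16021)
Step 4: = 126.5741

126.5741


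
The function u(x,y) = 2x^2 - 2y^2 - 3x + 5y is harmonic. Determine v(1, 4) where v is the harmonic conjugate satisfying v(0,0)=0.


Step 1: v_x = -u_y = 4y - 5
Step 2: v_y = u_x = 4x - 3
Step 3: v = 4xy - 5x - 3y + C
Step 4: v(0,0) = 0 => C = 0
Step 5: v(1, 4) = -1

-1


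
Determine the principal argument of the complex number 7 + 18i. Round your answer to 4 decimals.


Step 1: z = 7 + 18i
Step 2: arg(z) = atan2(18, 7)
Step 3: arg(z) = 1.1999

1.1999


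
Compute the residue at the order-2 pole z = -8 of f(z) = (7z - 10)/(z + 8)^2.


Step 1: Pole of order 2 at z = -8
Step 2: Res = lim d/dz [(z + 8)^2 * f(z)] as z -> -8
Step 3: (z + 8)^2 * f(z) = 7z - 10
Step 4: d/dz[7z - 10] = 7

7


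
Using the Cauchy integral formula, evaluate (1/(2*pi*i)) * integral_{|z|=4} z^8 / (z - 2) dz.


Step 1: f(z) = z^8, a = 2 is inside |z| = 4
Step 2: By Cauchy integral formula: (1/(2pi*i)) * integral = f(a)
Step 3: f(2) = 2^8 = 256

256


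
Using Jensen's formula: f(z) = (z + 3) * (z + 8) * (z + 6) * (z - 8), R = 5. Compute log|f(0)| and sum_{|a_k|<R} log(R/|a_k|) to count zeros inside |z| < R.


Jensen's formula: (1/2pi)*integral log|f(Re^it)|dt = log|f(0)| + sum_{|a_k|<R} log(R/|a_k|)
Step 1: f(0) = 3 * 8 * 6 * (-8) = -1152
Step 2: log|f(0)| = log|-3| + log|-8| + log|-6| + log|8| = 7.0493
Step 3: Zeros inside |z| < 5: -3
Step 4: Jensen sum = log(5/3) = 0.5108
Step 5: n(R) = number of terms in the Jensen sum = count of zeros inside |z| < 5 = 1

1


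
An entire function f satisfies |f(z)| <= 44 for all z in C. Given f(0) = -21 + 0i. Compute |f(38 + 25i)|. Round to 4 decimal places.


Step 1: By Liouville's theorem, a bounded entire function is constant.
Step 2: f(z) = f(0) = -21 + 0i for all z.
Step 3: |f(w)| = |-21 + 0i| = sqrt(441 + 0)
Step 4: = 21.0

21.0


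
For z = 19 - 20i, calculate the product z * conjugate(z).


Step 1: conj(z) = 19 + 20i
Step 2: z * conj(z) = 19^2 + (-20)^2
Step 3: = 361 + 400 = 761

761


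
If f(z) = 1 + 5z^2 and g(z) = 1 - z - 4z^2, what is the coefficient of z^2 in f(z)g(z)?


Step 1: z^2 term in f*g comes from: (1)*(-4z^2) + (0)*(-z) + (5z^2)*(1)
Step 2: = -4 + 0 + 5
Step 3: = 1

1


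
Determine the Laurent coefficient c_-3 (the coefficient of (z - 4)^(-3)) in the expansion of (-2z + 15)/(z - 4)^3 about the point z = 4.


Step 1: Write the numerator in powers of (z - 4): -2z + 15 = -2(z - 4) + (-2*4 + 15) = -2(z - 4) + 7
Step 2: Divide by (z - 4)^3: f(z) = 7(z - 4)^(-3) - 2(z - 4)^(-2)
Step 3: This finite sum is the Laurent series of f about z = 4.
Step 4: Coefficient of (z - 4)^(-3) = -2*4 + 15 = 7

7


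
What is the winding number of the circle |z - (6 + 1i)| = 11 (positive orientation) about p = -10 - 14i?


Step 1: Center c = (6, 1), radius = 11
Step 2: |p - c|^2 = (-16)^2 + (-15)^2 = 481
Step 3: r^2 = 121
Step 4: |p-c| > r so winding number = 0

0


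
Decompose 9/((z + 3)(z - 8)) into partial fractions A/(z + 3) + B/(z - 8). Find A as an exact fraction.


Step 1: Multiply both sides by (z + 3) and set z = -3
Step 2: A = 9 / (-3 - 8)
Step 3: A = 9 / (-11)
Step 4: A = -9/11

-9/11


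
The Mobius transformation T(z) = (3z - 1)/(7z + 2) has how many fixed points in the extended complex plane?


Step 1: Fixed points satisfy T(z) = z
Step 2: 7z^2 - z + 1 = 0
Step 3: Discriminant = (-1)^2 - 4*7*1 = -27
Step 4: Number of fixed points = 2

2


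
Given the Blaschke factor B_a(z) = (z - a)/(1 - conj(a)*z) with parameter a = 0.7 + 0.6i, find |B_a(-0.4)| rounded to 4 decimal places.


Step 1: Numerator z0 - a = -0.4 - (0.7 + 0.6i) = -1.1 - 0.6i
Step 2: Denominator 1 - conj(a)*z0 = 1 - (0.7 - 0.6i)*(-0.4) = 1.28 - 0.24i
Step 3: |z0 - a|^2 = (-1.1)^2 + (-0.6)^2 = 1.57; |1 - conj(a)*z0|^2 = 1.28^2 + (-0.24)^2 = 1.696
Step 4: |B_a(-0.4)| = sqrt(1.57 / 1.696) = sqrt(0.925708)
Step 5: = 0.9621

0.9621


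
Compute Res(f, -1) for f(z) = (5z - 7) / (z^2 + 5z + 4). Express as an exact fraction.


Step 1: Q(z) = z^2 + 5z + 4 = (z + 1)(z + 4)
Step 2: Q'(z) = 2z + 5
Step 3: Q'(-1) = 3, P(-1) = -12
Step 4: Res = P(-1)/Q'(-1) = -12/3 = -4

-4


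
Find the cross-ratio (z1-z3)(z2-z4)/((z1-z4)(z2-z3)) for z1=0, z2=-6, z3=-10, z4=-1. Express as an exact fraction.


Step 1: (z1-z3)(z2-z4) = 10 * (-5) = -50
Step 2: (z1-z4)(z2-z3) = 1 * 4 = 4
Step 3: Cross-ratio = -50/4 = -25/2

-25/2


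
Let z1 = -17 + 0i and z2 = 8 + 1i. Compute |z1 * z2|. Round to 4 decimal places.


Step 1: |z1| = sqrt((-17)^2 + 0^2) = sqrt(289)
Step 2: |z2| = sqrt(8^2 + 1^2) = sqrt(65)
Step 3: |z1*z2| = |z1|*|z2| = sqrt(289) * sqrt(65) = sqrt(289 * 65) = sqrt(18785)
Step 4: = 137.0584

137.0584


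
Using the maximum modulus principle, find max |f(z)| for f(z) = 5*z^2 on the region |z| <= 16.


Step 1: On |z| = 16, |f(z)| = 5 * |z|^2 = 5 * 16^2
Step 2: By maximum modulus principle, maximum is on boundary.
Step 3: Maximum = 5 * 256 = 1280

1280


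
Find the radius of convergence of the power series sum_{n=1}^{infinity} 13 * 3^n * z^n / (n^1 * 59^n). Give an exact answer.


Step 1: General term a_n = 13 * 3^n / (n^1 * 59^n)
Step 2: By the root test, |a_n|^(1/n) = 13^(1/n) * 3 / (n^(1/n) * 59) -> 3/59 as n -> infinity (since 13^(1/n) -> 1 and n^(1/n) -> 1)
Step 3: R = 1/lim|a_n|^(1/n) = 59/3

59/3


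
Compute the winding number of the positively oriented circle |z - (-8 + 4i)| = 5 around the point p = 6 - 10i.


Step 1: Center c = (-8, 4), radius = 5
Step 2: |p - c|^2 = 14^2 + (-14)^2 = 392
Step 3: r^2 = 25
Step 4: |p-c| > r so winding number = 0

0


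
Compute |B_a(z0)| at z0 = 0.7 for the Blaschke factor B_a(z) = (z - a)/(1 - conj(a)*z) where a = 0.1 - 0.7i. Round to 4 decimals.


Step 1: Numerator z0 - a = 0.7 - (0.1 - 0.7i) = 0.6 + 0.7i
Step 2: Denominator 1 - conj(a)*z0 = 1 - (0.1 + 0.7i)*0.7 = 0.93 - 0.49i
Step 3: |z0 - a|^2 = 0.6^2 + 0.7^2 = 0.85; |1 - conj(a)*z0|^2 = 0.93^2 + (-0.49)^2 = 1.105
Step 4: |B_a(0.7)| = sqrt(0.85 / 1.105) = sqrt(0.769231)
Step 5: = 0.8771

0.8771


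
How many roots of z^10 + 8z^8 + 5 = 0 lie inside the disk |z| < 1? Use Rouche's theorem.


Step 1: On |z| = 1 the three terms have sizes |z^10| = 1^10 = 1, |8z^8| = 8*1^8 = 8, |5| = 5
Step 2: The dominant term is g(z) = 8z^8; let h(z) = z^10 + 5 so f = g + h
Step 3: On |z| = 1: |g| = 8 and |h| <= 1 + 5 = 6
Step 4: Since 8 > 6, |h| < |g| on |z| = 1, so by Rouche f has the same number of zeros as g inside |z| < 1
Step 5: g(z) = 8z^8 has 8 zeros (at the origin, multiplicity 8) inside |z| < 1. Answer = 8

8


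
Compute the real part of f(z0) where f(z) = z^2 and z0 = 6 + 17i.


Step 1: z0 = 6 + 17i
Step 2: z0^2 = 6^2 - 17^2 + 204i
Step 3: real part = 36 - 289 = -253

-253


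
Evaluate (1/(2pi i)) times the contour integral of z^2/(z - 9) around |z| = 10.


Step 1: f(z) = z^2, a = 9 is inside |z| = 10
Step 2: By Cauchy integral formula: (1/(2pi*i)) * integral = f(a)
Step 3: f(9) = 9^2 = 81

81


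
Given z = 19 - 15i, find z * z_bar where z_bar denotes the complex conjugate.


Step 1: conj(z) = 19 + 15i
Step 2: z * conj(z) = 19^2 + (-15)^2
Step 3: = 361 + 225 = 586

586


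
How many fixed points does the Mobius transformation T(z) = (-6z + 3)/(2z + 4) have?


Step 1: Fixed points satisfy T(z) = z
Step 2: 2z^2 + 10z - 3 = 0
Step 3: Discriminant = 10^2 - 4*2*(-3) = 124
Step 4: Number of fixed points = 2

2


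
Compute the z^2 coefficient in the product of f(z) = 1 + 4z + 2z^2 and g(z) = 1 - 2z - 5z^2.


Step 1: z^2 term in f*g comes from: (1)*(-5z^2) + (4z)*(-2z) + (2z^2)*(1)
Step 2: = -5 - 8 + 2
Step 3: = -11

-11


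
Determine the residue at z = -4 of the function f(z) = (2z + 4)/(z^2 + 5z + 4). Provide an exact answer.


Step 1: Q(z) = z^2 + 5z + 4 = (z + 4)(z + 1)
Step 2: Q'(z) = 2z + 5
Step 3: Q'(-4) = -3, P(-4) = -4
Step 4: Res = P(-4)/Q'(-4) = -4/(-3) = 4/3

4/3


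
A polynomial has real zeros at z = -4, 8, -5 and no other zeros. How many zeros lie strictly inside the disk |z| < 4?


Step 1: Check each root:
  z = -4: |-4| = 4 >= 4
  z = 8: |8| = 8 >= 4
  z = -5: |-5| = 5 >= 4
Step 2: Count = 0

0


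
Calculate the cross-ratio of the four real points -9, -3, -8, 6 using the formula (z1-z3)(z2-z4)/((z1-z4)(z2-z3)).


Step 1: (z1-z3)(z2-z4) = (-1) * (-9) = 9
Step 2: (z1-z4)(z2-z3) = (-15) * 5 = -75
Step 3: Cross-ratio = -9/75 = -3/25

-3/25


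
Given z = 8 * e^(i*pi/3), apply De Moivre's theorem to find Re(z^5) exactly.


Step 1: By De Moivre's theorem, z^5 = 8^5 * e^(i*5*pi/3) = 32768 * (cos(5*pi/3) + i*sin(5*pi/3))
Step 2: |z|^5 = 8^5 = 32768
Step 3: The angle 5*pi/3 already lies in [0, 2*pi)
Step 4: cos(5*pi/3) = 1/2
Step 5: Re(z^5) = 32768 * 1/2 = 16384

16384


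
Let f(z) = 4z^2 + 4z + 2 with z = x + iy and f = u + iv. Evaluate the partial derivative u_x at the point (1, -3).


Step 1: f(z) = 4(x+iy)^2 + 4(x+iy) + 2
Step 2: u = 4(x^2 - y^2) + 4x + 2
Step 3: u_x = 8x + 4
Step 4: At (1, -3): u_x = 8 + 4 = 12

12


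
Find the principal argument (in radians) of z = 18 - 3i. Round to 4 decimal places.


Step 1: z = 18 - 3i
Step 2: arg(z) = atan2(-3, 18)
Step 3: arg(z) = -0.1651

-0.1651


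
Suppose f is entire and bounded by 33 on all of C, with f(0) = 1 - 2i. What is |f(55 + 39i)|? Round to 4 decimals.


Step 1: By Liouville's theorem, a bounded entire function is constant.
Step 2: f(z) = f(0) = 1 - 2i for all z.
Step 3: |f(w)| = |1 - 2i| = sqrt(1 + 4)
Step 4: = 2.2361

2.2361


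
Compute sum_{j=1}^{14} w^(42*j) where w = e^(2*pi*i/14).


Step 1: The sum sum_{j=1}^{n} w^(k*j) equals n if n | k, else 0.
Step 2: Here n = 14, k = 42
Step 3: Does n divide k? 14 | 42 -> True
Step 4: Sum = 14

14


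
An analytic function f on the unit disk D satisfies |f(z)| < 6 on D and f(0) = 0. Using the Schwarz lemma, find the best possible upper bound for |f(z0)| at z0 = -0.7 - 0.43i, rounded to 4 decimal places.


Step 1: g = f/6 maps D -> D with g(0) = 0, so by the Schwarz lemma |g(z)| <= |z|, i.e. |f(z)| <= 6|z|; this is sharp (f(z) = 6z).
Step 2: |z0|^2 = (-0.7)^2 + (-0.43)^2 = 0.6749
Step 3: |z0| = sqrt(0.6749) = 0.821523
Step 4: Best bound = 6 * |z0| = 6 * 0.821523 = 4.9291

4.9291


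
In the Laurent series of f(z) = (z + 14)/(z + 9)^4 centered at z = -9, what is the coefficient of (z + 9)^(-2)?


Step 1: Write the numerator in powers of (z + 9): z + 14 = (z + 9) + (1*(-9) + 14) = (z + 9) + 5
Step 2: Divide by (z + 9)^4: f(z) = 5(z + 9)^(-4) + (z + 9)^(-3)
Step 3: This finite sum is the Laurent series of f about z = -9.
Step 4: Only the powers -4 and -3 appear, so the coefficient of (z + 9)^(-2) = 0

0


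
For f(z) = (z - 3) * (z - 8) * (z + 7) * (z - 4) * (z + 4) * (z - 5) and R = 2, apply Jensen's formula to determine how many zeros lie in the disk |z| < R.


Jensen's formula: (1/2pi)*integral log|f(Re^it)|dt = log|f(0)| + sum_{|a_k|<R} log(R/|a_k|)
Step 1: f(0) = (-3) * (-8) * 7 * (-4) * 4 * (-5) = 13440
Step 2: log|f(0)| = log|3| + log|8| + log|-7| + log|4| + log|-4| + log|5| = 9.506
Step 3: Zeros inside |z| < 2: none
Step 4: Jensen sum = (empty sum) = 0
Step 5: n(R) = number of terms in the Jensen sum = count of zeros inside |z| < 2 = 0

0


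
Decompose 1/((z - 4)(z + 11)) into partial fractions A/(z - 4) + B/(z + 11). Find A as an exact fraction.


Step 1: Multiply both sides by (z - 4) and set z = 4
Step 2: A = 1 / (4 + 11)
Step 3: A = 1 / 15
Step 4: A = 1/15

1/15


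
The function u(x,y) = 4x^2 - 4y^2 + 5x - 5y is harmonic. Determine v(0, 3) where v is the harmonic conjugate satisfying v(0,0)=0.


Step 1: v_x = -u_y = 8y + 5
Step 2: v_y = u_x = 8x + 5
Step 3: v = 8xy + 5x + 5y + C
Step 4: v(0,0) = 0 => C = 0
Step 5: v(0, 3) = 15

15


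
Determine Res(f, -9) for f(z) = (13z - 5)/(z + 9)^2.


Step 1: Pole of order 2 at z = -9
Step 2: Res = lim d/dz [(z + 9)^2 * f(z)] as z -> -9
Step 3: (z + 9)^2 * f(z) = 13z - 5
Step 4: d/dz[13z - 5] = 13

13


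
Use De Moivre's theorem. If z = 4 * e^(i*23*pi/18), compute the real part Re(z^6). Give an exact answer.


Step 1: By De Moivre's theorem, z^6 = 4^6 * e^(i*6*23*pi/18) = 4096 * (cos(23*pi/3) + i*sin(23*pi/3))
Step 2: |z|^6 = 4^6 = 4096
Step 3: Reduce the angle mod 2*pi: 23*pi/3 - 6*pi = 5*pi/3
Step 4: cos(5*pi/3) = 1/2
Step 5: Re(z^6) = 4096 * 1/2 = 2048

2048


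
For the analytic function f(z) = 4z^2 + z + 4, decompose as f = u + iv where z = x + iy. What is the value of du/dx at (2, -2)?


Step 1: f(z) = 4(x+iy)^2 + (x+iy) + 4
Step 2: u = 4(x^2 - y^2) + x + 4
Step 3: u_x = 8x + 1
Step 4: At (2, -2): u_x = 16 + 1 = 17

17


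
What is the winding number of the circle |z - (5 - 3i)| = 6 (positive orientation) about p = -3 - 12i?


Step 1: Center c = (5, -3), radius = 6
Step 2: |p - c|^2 = (-8)^2 + (-9)^2 = 145
Step 3: r^2 = 36
Step 4: |p-c| > r so winding number = 0

0


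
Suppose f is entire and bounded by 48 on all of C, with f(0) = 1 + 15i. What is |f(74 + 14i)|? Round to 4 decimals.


Step 1: By Liouville's theorem, a bounded entire function is constant.
Step 2: f(z) = f(0) = 1 + 15i for all z.
Step 3: |f(w)| = |1 + 15i| = sqrt(1 + 225)
Step 4: = 15.0333

15.0333


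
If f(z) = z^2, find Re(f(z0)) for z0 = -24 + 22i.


Step 1: z0 = -24 + 22i
Step 2: z0^2 = (-24)^2 - 22^2 - 1056i
Step 3: real part = 576 - 484 = 92

92


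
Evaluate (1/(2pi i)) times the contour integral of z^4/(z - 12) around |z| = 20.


Step 1: f(z) = z^4, a = 12 is inside |z| = 20
Step 2: By Cauchy integral formula: (1/(2pi*i)) * integral = f(a)
Step 3: f(12) = 12^4 = 20736

20736


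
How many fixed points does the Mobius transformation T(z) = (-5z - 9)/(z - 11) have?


Step 1: Fixed points satisfy T(z) = z
Step 2: z^2 - 6z + 9 = 0
Step 3: Discriminant = (-6)^2 - 4*1*9 = 0
Step 4: Number of fixed points = 1

1


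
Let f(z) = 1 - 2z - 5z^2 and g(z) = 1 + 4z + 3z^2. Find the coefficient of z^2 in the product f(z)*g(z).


Step 1: z^2 term in f*g comes from: (1)*(3z^2) + (-2z)*(4z) + (-5z^2)*(1)
Step 2: = 3 - 8 - 5
Step 3: = -10

-10


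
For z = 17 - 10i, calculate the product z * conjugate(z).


Step 1: conj(z) = 17 + 10i
Step 2: z * conj(z) = 17^2 + (-10)^2
Step 3: = 289 + 100 = 389

389


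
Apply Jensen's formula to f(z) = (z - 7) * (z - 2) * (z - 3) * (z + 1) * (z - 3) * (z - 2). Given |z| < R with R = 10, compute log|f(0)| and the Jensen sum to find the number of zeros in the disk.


Jensen's formula: (1/2pi)*integral log|f(Re^it)|dt = log|f(0)| + sum_{|a_k|<R} log(R/|a_k|)
Step 1: f(0) = (-7) * (-2) * (-3) * 1 * (-3) * (-2) = -252
Step 2: log|f(0)| = log|7| + log|2| + log|3| + log|-1| + log|3| + log|2| = 5.5294
Step 3: Zeros inside |z| < 10: 7, 2, 3, -1, 3, 2
Step 4: Jensen sum = log(10/7) + log(10/2) + log(10/3) + log(10/1) + log(10/3) + log(10/2) = 8.2861
Step 5: n(R) = number of terms in the Jensen sum = count of zeros inside |z| < 10 = 6

6


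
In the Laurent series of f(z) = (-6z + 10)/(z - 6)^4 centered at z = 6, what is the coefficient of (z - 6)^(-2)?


Step 1: Write the numerator in powers of (z - 6): -6z + 10 = -6(z - 6) + (-6*6 + 10) = -6(z - 6) - 26
Step 2: Divide by (z - 6)^4: f(z) = -26(z - 6)^(-4) - 6(z - 6)^(-3)
Step 3: This finite sum is the Laurent series of f about z = 6.
Step 4: Only the powers -4 and -3 appear, so the coefficient of (z - 6)^(-2) = 0

0


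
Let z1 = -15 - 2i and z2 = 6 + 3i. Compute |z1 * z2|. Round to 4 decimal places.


Step 1: |z1| = sqrt((-15)^2 + (-2)^2) = sqrt(229)
Step 2: |z2| = sqrt(6^2 + 3^2) = sqrt(45)
Step 3: |z1*z2| = |z1|*|z2| = sqrt(229) * sqrt(45) = sqrt(229 * 45) = sqrt(10305)
Step 4: = 101.5135

101.5135


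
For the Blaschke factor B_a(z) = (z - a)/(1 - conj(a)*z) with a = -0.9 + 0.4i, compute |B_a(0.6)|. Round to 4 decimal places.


Step 1: Numerator z0 - a = 0.6 - (-0.9 + 0.4i) = 1.5 - 0.4i
Step 2: Denominator 1 - conj(a)*z0 = 1 - (-0.9 - 0.4i)*0.6 = 1.54 + 0.24i
Step 3: |z0 - a|^2 = 1.5^2 + (-0.4)^2 = 2.41; |1 - conj(a)*z0|^2 = 1.54^2 + 0.24^2 = 2.4292
Step 4: |B_a(0.6)| = sqrt(2.41 / 2.4292) = sqrt(0.992096)
Step 5: = 0.996

0.996


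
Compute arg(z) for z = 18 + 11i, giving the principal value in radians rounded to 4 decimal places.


Step 1: z = 18 + 11i
Step 2: arg(z) = atan2(11, 18)
Step 3: arg(z) = 0.5485

0.5485


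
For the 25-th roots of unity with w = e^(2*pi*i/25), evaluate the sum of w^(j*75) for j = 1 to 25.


Step 1: The sum sum_{j=1}^{n} w^(k*j) equals n if n | k, else 0.
Step 2: Here n = 25, k = 75
Step 3: Does n divide k? 25 | 75 -> True
Step 4: Sum = 25

25


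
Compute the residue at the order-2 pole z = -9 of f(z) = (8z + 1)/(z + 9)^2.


Step 1: Pole of order 2 at z = -9
Step 2: Res = lim d/dz [(z + 9)^2 * f(z)] as z -> -9
Step 3: (z + 9)^2 * f(z) = 8z + 1
Step 4: d/dz[8z + 1] = 8

8


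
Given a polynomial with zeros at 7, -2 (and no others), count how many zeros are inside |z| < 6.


Step 1: Check each root:
  z = 7: |7| = 7 >= 6
  z = -2: |-2| = 2 < 6
Step 2: Count = 1

1


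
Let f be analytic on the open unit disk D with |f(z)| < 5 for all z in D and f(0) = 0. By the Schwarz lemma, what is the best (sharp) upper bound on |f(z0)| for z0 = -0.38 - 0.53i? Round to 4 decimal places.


Step 1: g = f/5 maps D -> D with g(0) = 0, so by the Schwarz lemma |g(z)| <= |z|, i.e. |f(z)| <= 5|z|; this is sharp (f(z) = 5z).
Step 2: |z0|^2 = (-0.38)^2 + (-0.53)^2 = 0.4253
Step 3: |z0| = sqrt(0.4253) = 0.65215
Step 4: Best bound = 5 * |z0| = 5 * 0.65215 = 3.2608

3.2608


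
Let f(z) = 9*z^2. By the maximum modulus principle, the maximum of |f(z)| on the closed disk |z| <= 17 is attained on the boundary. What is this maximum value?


Step 1: On |z| = 17, |f(z)| = 9 * |z|^2 = 9 * 17^2
Step 2: By maximum modulus principle, maximum is on boundary.
Step 3: Maximum = 9 * 289 = 2601

2601


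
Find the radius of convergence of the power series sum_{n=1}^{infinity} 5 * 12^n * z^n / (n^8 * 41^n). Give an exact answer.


Step 1: General term a_n = 5 * 12^n / (n^8 * 41^n)
Step 2: By the root test, |a_n|^(1/n) = 5^(1/n) * 12 / (n^(8/n) * 41) -> 12/41 as n -> infinity (since 5^(1/n) -> 1 and n^(8/n) -> 1)
Step 3: R = 1/lim|a_n|^(1/n) = 41/12

41/12


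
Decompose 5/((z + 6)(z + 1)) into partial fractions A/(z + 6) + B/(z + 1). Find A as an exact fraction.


Step 1: Multiply both sides by (z + 6) and set z = -6
Step 2: A = 5 / (-6 + 1)
Step 3: A = 5 / (-5)
Step 4: A = -1

-1


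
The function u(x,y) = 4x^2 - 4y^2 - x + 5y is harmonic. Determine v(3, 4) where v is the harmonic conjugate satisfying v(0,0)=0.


Step 1: v_x = -u_y = 8y - 5
Step 2: v_y = u_x = 8x - 1
Step 3: v = 8xy - 5x - y + C
Step 4: v(0,0) = 0 => C = 0
Step 5: v(3, 4) = 77

77


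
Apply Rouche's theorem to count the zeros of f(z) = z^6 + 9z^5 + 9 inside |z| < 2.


Step 1: On |z| = 2 the three terms have sizes |z^6| = 2^6 = 64, |9z^5| = 9*2^5 = 288, |9| = 9
Step 2: The dominant term is g(z) = 9z^5; let h(z) = z^6 + 9 so f = g + h
Step 3: On |z| = 2: |g| = 288 and |h| <= 64 + 9 = 73
Step 4: Since 288 > 73, |h| < |g| on |z| = 2, so by Rouche f has the same number of zeros as g inside |z| < 2
Step 5: g(z) = 9z^5 has 5 zeros (at the origin, multiplicity 5) inside |z| < 2. Answer = 5

5
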